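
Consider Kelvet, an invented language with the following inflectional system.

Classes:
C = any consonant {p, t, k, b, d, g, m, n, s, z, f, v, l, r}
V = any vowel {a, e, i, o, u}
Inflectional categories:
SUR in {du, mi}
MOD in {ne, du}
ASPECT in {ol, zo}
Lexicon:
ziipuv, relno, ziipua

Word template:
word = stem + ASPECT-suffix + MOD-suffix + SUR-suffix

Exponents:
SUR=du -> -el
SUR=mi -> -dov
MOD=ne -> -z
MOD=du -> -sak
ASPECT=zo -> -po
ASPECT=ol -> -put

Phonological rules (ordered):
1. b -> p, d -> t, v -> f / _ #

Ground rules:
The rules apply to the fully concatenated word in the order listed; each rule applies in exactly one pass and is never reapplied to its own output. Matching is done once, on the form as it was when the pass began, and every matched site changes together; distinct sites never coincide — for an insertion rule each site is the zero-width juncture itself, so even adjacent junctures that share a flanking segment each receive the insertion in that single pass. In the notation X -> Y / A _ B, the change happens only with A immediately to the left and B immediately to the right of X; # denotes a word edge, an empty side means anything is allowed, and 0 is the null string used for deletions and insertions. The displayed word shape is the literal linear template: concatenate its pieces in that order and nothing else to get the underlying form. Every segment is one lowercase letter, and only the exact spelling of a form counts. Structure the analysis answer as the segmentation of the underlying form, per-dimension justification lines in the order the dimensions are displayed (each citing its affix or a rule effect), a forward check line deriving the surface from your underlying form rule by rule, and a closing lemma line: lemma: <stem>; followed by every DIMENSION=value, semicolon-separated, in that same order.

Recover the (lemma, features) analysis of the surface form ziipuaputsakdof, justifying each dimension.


underlying: ziipua-put-sak-dov
SUR=mi - signalled by the affix -dov
MOD=du - signalled by the affix -sak
ASPECT=ol - signalled by the affix -put
check: ziipuaputsakdov -> ziipuaputsakdof
lemma: ziipua; SUR=mi; MOD=du; ASPECT=ol


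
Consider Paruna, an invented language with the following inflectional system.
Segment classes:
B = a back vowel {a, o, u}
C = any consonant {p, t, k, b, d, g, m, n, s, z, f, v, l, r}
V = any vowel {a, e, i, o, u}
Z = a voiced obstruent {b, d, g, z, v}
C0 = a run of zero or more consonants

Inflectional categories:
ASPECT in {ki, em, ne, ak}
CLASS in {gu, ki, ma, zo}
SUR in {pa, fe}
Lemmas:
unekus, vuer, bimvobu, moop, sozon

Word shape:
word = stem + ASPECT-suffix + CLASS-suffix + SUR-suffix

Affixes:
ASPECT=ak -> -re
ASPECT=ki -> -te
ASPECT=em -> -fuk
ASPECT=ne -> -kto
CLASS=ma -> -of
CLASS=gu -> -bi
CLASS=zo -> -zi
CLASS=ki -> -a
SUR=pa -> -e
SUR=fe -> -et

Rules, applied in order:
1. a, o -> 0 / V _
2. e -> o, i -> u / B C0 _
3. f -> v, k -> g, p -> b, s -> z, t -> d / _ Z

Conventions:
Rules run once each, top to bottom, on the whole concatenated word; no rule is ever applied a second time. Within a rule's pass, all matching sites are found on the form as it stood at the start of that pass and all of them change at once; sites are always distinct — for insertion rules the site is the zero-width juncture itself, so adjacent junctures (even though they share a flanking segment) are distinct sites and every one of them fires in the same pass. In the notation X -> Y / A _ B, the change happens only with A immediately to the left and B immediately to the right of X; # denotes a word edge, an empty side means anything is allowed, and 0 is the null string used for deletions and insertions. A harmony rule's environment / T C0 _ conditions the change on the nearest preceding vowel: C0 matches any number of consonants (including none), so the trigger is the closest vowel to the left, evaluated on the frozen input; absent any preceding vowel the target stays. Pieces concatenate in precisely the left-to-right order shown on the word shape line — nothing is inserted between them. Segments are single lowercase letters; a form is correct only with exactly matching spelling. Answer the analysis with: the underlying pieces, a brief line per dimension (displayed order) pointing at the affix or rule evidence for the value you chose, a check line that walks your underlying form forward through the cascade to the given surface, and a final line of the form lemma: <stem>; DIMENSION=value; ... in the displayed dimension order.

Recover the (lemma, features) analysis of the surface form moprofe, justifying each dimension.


underlying: moop-re-of-e
ASPECT=ak - signalled by the affix -re
CLASS=ma - signalled by the affix -of
SUR=pa - signalled by the affix -e
check: moopreofe -> moprefe -> moprofe -> moprofe
lemma: moop; ASPECT=ak; CLASS=ma; SUR=pa


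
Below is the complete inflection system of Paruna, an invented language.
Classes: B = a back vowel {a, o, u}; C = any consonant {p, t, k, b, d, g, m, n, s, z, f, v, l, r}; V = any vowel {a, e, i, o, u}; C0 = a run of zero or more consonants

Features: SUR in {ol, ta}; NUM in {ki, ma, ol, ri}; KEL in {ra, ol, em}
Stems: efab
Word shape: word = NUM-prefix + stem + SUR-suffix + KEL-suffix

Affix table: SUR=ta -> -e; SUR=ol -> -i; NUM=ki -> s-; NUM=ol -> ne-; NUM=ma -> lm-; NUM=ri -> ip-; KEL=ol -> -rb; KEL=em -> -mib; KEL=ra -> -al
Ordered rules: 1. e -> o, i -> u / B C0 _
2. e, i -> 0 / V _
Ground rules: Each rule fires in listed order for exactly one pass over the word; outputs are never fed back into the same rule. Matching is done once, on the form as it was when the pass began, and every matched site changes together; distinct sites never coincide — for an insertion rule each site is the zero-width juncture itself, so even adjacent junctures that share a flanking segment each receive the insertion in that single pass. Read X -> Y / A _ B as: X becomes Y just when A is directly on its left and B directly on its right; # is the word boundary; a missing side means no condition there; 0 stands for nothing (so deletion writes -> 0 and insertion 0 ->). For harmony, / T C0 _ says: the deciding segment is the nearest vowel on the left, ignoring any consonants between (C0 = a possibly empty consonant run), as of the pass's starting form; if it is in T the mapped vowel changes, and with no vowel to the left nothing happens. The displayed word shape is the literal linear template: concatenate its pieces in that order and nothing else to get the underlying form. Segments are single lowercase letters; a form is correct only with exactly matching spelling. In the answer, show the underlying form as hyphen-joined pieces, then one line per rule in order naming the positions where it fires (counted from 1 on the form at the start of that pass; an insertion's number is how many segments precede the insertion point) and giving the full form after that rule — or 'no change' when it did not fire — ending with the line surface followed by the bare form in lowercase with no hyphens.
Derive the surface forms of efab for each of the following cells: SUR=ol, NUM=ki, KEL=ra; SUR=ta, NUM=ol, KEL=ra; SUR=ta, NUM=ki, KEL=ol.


cell SUR=ol, NUM=ki, KEL=ra:
underlying: s-efab-i-al
1. e -> o, i -> u / B C0 _: fires at position(s) 6: sefabual
2. e, i -> 0 / V _: no change
surface: sefabual

cell SUR=ta, NUM=ol, KEL=ra:
underlying: ne-efab-e-al
1. e -> o, i -> u / B C0 _: fires at position(s) 7: neefaboal
2. e, i -> 0 / V _: fires at position(s) 3: nefaboal
surface: nefaboal

cell SUR=ta, NUM=ki, KEL=ol:
underlying: s-efab-e-rb
1. e -> o, i -> u / B C0 _: fires at position(s) 6: sefaborb
2. e, i -> 0 / V _: no change
surface: sefaborb


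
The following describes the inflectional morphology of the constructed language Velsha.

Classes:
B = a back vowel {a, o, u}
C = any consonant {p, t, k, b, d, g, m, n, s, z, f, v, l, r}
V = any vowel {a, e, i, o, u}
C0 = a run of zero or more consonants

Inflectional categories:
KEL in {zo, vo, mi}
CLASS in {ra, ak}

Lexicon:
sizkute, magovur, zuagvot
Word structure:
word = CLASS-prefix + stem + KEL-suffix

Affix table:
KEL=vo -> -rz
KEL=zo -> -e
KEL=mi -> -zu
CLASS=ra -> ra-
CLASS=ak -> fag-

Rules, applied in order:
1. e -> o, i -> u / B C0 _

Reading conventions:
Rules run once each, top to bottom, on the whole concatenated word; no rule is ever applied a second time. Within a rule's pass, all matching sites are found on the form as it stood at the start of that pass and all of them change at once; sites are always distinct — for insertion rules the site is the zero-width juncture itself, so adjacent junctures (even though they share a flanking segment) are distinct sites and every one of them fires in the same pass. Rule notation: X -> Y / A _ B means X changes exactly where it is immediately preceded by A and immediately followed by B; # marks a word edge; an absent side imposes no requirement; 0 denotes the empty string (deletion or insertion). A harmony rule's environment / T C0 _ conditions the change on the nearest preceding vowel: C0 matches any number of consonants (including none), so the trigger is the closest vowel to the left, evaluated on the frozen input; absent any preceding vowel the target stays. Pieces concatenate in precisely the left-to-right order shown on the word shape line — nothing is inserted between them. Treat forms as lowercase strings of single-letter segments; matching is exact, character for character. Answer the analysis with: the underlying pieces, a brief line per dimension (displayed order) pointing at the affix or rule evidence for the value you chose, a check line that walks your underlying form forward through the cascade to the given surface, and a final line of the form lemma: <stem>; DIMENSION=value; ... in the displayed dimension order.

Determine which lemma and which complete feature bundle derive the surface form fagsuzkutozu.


underlying: fag-sizkute-zu
KEL=mi - signalled by the affix -zu
CLASS=ak - signalled by the affix fag-
check: fagsizkutezu -> fagsuzkutozu
lemma: sizkute; KEL=mi; CLASS=ak


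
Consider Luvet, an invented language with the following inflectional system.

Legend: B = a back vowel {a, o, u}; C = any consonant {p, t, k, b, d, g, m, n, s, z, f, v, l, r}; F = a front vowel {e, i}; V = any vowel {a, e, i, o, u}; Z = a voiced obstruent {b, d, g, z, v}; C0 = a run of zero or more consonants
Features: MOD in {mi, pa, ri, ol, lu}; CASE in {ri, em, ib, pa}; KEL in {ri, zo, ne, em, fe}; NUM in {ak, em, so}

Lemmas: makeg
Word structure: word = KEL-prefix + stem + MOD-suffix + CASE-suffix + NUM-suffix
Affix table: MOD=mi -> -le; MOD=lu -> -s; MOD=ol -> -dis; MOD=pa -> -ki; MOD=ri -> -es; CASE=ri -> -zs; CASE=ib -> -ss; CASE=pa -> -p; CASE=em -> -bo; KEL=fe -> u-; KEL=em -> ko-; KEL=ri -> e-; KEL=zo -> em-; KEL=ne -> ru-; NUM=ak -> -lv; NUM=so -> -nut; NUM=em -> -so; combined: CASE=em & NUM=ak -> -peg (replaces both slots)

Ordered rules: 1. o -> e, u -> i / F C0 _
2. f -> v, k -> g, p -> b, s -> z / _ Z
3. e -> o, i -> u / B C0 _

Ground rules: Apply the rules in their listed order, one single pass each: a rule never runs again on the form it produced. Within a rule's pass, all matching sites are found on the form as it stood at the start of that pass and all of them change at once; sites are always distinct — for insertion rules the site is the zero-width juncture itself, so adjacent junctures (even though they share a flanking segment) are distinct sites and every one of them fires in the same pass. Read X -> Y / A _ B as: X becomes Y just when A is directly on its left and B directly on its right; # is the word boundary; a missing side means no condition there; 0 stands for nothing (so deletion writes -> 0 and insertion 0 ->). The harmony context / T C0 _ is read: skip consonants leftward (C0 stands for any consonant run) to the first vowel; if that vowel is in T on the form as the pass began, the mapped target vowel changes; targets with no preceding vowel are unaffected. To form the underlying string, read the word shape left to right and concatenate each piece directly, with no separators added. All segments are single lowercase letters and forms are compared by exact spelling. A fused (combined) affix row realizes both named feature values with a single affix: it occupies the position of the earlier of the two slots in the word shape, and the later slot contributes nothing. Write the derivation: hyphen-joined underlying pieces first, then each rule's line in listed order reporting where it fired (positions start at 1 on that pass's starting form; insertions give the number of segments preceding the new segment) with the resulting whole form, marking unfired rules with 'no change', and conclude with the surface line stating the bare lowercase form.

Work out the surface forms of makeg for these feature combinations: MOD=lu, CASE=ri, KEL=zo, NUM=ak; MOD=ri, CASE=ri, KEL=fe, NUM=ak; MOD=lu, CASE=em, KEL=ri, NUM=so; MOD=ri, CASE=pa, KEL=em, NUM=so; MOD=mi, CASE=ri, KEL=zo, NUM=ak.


cell MOD=lu, CASE=ri, KEL=zo, NUM=ak:
underlying: em-makeg-s-zs-lv
1. o -> e, u -> i / F C0 _: no change
2. f -> v, k -> g, p -> b, s -> z / _ Z: fires at position(s) 8: emmakegzzslv
3. e -> o, i -> u / B C0 _: fires at position(s) 6: emmakogzzslv
surface: emmakogzzslv

cell MOD=ri, CASE=ri, KEL=fe, NUM=ak:
underlying: u-makeg-es-zs-lv
1. o -> e, u -> i / F C0 _: no change
2. f -> v, k -> g, p -> b, s -> z / _ Z: fires at position(s) 8: umakegezzslv
3. e -> o, i -> u / B C0 _: fires at position(s) 5: umakogezzslv
surface: umakogezzslv

cell MOD=lu, CASE=em, KEL=ri, NUM=so:
underlying: e-makeg-s-bo-nut
1. o -> e, u -> i / F C0 _: fires at position(s) 9: emakegsbenut
2. f -> v, k -> g, p -> b, s -> z / _ Z: fires at position(s) 7: emakegzbenut
3. e -> o, i -> u / B C0 _: fires at position(s) 5: emakogzbenut
surface: emakogzbenut

cell MOD=ri, CASE=pa, KEL=em, NUM=so:
underlying: ko-makeg-es-p-nut
1. o -> e, u -> i / F C0 _: fires at position(s) 12: komakegespnit
2. f -> v, k -> g, p -> b, s -> z / _ Z: no change
3. e -> o, i -> u / B C0 _: fires at position(s) 6: komakogespnit
surface: komakogespnit

cell MOD=mi, CASE=ri, KEL=zo, NUM=ak:
underlying: em-makeg-le-zs-lv
1. o -> e, u -> i / F C0 _: no change
2. f -> v, k -> g, p -> b, s -> z / _ Z: no change
3. e -> o, i -> u / B C0 _: fires at position(s) 6: emmakoglezslv
surface: emmakoglezslv


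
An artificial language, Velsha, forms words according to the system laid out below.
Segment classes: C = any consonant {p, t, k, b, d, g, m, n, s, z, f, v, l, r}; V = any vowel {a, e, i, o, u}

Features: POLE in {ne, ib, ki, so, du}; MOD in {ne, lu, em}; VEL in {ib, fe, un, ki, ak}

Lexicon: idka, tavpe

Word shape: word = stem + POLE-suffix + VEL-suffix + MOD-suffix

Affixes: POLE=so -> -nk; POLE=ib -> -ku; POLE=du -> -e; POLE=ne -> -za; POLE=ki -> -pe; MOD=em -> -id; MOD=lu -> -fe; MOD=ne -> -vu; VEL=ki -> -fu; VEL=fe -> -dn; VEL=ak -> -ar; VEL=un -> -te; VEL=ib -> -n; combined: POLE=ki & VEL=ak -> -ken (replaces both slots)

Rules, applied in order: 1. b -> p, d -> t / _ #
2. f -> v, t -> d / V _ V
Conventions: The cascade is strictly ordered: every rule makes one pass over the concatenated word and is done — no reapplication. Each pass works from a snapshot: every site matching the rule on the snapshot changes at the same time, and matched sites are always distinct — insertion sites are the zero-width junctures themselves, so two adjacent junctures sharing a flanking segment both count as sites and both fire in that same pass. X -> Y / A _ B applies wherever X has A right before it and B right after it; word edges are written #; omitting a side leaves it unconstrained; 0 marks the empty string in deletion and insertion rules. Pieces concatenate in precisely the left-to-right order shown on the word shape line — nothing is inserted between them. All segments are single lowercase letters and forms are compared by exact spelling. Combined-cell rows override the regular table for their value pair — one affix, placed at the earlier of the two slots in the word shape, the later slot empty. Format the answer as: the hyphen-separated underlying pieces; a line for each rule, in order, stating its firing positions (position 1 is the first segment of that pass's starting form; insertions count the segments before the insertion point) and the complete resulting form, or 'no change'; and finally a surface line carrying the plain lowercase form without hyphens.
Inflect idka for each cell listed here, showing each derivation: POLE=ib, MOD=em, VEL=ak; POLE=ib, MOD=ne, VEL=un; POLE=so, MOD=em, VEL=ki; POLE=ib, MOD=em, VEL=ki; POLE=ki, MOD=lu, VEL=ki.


cell POLE=ib, MOD=em, VEL=ak:
underlying: idka-ku-ar-id
1. b -> p, d -> t / _ #: fires at position(s) 10: idkakuarit
2. f -> v, t -> d / V _ V: no change
surface: idkakuarit

cell POLE=ib, MOD=ne, VEL=un:
underlying: idka-ku-te-vu
1. b -> p, d -> t / _ #: no change
2. f -> v, t -> d / V _ V: fires at position(s) 7: idkakudevu
surface: idkakudevu

cell POLE=so, MOD=em, VEL=ki:
underlying: idka-nk-fu-id
1. b -> p, d -> t / _ #: fires at position(s) 10: idkankfuit
2. f -> v, t -> d / V _ V: no change
surface: idkankfuit

cell POLE=ib, MOD=em, VEL=ki:
underlying: idka-ku-fu-id
1. b -> p, d -> t / _ #: fires at position(s) 10: idkakufuit
2. f -> v, t -> d / V _ V: fires at position(s) 7: idkakuvuit
surface: idkakuvuit

cell POLE=ki, MOD=lu, VEL=ki:
underlying: idka-pe-fu-fe
1. b -> p, d -> t / _ #: no change
2. f -> v, t -> d / V _ V: fires at position(s) 7, 9: idkapevuve
surface: idkapevuve


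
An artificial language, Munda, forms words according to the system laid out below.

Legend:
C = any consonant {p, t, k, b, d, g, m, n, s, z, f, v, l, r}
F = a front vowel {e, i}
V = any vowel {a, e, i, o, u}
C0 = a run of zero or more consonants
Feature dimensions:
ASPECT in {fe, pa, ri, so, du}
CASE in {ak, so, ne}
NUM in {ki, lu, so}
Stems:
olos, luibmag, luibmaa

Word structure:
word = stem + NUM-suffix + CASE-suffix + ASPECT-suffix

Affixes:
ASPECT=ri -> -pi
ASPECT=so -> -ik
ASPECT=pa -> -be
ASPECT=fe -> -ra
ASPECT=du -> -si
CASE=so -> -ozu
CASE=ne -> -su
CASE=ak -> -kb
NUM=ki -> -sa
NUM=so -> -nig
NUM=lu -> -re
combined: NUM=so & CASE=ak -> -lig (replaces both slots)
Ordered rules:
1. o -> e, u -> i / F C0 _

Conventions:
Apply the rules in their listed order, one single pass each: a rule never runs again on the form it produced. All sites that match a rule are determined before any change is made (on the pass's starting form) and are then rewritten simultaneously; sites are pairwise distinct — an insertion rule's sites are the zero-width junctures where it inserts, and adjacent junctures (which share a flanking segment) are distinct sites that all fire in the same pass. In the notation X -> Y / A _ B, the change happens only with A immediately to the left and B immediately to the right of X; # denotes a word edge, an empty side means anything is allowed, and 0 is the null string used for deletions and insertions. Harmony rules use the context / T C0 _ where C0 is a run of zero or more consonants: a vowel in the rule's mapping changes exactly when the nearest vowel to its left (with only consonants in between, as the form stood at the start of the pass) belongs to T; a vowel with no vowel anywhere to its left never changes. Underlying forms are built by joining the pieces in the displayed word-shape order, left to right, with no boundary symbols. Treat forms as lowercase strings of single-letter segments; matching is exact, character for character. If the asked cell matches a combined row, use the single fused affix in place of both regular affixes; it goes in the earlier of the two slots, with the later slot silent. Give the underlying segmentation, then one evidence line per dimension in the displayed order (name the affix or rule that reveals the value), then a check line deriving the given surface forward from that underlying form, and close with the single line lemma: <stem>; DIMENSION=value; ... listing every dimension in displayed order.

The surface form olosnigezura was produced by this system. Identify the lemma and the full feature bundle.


underlying: olos-nig-ozu-ra
ASPECT=fe - signalled by the affix -ra
CASE=so - signalled by the affix -ozu
NUM=so - signalled by the affix -nig
check: olosnigozura -> olosnigezura
lemma: olos; ASPECT=fe; CASE=so; NUM=so


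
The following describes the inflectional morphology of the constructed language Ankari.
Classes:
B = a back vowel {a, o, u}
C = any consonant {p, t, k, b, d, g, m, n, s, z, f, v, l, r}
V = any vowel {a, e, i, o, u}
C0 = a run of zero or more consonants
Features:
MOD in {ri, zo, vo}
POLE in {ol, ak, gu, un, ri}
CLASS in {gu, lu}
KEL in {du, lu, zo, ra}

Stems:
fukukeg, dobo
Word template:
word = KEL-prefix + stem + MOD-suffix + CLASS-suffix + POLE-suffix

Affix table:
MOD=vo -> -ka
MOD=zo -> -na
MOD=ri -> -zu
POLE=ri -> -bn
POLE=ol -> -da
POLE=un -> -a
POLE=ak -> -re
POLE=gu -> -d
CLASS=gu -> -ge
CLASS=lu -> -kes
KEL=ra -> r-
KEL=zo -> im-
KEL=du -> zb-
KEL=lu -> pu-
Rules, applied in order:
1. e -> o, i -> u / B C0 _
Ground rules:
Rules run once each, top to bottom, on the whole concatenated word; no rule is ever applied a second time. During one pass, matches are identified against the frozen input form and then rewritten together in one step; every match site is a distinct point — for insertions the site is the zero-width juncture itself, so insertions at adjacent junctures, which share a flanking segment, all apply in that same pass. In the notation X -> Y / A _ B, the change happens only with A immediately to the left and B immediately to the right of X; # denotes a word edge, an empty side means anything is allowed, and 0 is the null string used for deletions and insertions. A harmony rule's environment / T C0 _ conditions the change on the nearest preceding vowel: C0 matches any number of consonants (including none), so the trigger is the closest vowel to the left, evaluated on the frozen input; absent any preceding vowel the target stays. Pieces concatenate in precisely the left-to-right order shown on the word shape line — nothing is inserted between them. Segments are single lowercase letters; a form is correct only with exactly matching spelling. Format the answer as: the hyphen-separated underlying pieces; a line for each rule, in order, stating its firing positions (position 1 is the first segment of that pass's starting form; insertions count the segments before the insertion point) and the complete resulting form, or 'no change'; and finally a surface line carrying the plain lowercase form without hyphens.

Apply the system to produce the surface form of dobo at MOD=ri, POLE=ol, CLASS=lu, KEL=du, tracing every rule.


underlying: zb-dobo-zu-kes-da
1. e -> o, i -> u / B C0 _: fires at position(s) 10: zbdobozukosda
surface: zbdobozukosda


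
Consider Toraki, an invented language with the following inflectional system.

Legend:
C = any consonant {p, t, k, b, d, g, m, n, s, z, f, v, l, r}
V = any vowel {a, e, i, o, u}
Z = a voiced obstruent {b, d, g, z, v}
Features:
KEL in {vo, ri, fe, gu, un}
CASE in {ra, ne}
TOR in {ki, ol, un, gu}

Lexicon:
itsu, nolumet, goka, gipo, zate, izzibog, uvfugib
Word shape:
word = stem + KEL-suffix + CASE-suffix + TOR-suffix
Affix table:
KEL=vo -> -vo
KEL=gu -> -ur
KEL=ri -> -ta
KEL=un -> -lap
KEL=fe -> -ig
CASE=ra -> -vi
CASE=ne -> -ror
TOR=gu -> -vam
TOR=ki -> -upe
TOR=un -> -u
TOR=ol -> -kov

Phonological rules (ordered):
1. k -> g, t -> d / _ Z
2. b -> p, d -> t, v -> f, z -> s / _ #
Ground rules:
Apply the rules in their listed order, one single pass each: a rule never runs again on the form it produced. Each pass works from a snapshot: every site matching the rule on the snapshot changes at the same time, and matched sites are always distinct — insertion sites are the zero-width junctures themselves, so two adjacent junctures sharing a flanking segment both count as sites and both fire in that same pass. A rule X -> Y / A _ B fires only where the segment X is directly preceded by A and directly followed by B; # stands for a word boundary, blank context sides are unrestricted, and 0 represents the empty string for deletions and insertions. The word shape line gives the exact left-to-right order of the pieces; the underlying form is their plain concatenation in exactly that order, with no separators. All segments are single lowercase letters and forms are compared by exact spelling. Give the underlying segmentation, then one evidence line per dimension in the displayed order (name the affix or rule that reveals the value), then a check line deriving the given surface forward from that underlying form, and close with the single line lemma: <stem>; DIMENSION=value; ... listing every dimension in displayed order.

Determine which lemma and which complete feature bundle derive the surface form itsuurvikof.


underlying: itsu-ur-vi-kov
KEL=gu - signalled by the affix -ur
CASE=ra - signalled by the affix -vi
TOR=ol - signalled by the affix -kov
check: itsuurvikov -> itsuurvikov -> itsuurvikof
lemma: itsu; KEL=gu; CASE=ra; TOR=ol


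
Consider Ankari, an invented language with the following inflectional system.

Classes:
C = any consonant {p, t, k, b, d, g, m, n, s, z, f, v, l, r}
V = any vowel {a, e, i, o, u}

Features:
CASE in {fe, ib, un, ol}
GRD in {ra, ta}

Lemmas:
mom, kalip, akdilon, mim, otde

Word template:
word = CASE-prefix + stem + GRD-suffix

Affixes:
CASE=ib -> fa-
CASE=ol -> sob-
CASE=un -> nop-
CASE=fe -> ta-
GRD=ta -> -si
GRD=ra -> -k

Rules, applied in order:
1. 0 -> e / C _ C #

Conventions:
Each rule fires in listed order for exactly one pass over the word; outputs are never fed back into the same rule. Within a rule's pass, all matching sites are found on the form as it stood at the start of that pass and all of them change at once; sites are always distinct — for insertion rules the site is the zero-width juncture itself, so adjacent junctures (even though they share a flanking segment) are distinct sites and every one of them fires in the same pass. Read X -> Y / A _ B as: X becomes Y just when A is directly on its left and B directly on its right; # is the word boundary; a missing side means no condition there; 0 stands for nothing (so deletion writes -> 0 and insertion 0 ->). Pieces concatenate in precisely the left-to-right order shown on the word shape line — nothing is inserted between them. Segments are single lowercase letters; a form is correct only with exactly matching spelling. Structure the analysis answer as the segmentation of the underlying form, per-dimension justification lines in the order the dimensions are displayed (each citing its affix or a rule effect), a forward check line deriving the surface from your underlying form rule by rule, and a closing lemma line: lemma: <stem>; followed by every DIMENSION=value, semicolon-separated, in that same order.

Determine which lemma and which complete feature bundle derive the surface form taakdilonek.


underlying: ta-akdilon-k
CASE=fe - signalled by the affix ta-
GRD=ra - signalled by the affix -k
check: taakdilonk -> taakdilonek
lemma: akdilon; CASE=fe; GRD=ra


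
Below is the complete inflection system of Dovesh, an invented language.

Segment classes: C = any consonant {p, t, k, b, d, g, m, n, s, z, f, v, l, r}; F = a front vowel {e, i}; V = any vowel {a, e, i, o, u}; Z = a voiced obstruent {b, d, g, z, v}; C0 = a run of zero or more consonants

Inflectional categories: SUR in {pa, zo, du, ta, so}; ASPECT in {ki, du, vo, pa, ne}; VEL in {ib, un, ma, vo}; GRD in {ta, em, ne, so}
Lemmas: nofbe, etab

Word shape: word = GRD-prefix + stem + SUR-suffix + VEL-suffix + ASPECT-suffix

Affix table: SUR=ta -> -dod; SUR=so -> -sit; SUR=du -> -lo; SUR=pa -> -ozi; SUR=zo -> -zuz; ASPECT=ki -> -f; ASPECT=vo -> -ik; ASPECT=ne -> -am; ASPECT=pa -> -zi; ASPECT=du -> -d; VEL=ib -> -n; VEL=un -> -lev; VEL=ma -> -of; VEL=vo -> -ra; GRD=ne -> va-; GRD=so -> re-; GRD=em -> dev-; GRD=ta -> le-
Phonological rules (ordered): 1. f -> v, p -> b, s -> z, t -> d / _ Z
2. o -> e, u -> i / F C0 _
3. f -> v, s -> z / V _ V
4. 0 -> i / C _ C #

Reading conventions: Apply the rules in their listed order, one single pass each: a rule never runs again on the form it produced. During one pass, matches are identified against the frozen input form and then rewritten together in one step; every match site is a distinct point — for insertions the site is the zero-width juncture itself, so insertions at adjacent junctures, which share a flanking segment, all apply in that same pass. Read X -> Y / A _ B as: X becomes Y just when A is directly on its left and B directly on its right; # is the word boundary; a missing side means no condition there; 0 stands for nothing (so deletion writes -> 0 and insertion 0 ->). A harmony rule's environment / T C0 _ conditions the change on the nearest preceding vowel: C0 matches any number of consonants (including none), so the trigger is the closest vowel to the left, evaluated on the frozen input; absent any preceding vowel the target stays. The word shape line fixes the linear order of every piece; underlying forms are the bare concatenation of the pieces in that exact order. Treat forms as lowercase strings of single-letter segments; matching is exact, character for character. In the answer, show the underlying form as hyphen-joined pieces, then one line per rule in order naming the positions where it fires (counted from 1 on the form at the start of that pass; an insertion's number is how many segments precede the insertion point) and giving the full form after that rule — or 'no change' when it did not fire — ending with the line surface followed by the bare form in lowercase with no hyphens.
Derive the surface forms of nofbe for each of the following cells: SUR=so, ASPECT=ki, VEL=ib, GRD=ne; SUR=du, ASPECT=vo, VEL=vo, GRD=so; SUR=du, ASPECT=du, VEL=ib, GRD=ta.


cell SUR=so, ASPECT=ki, VEL=ib, GRD=ne:
underlying: va-nofbe-sit-n-f
1. f -> v, p -> b, s -> z, t -> d / _ Z: fires at position(s) 5: vanovbesitnf
2. o -> e, u -> i / F C0 _: no change
3. f -> v, s -> z / V _ V: fires at position(s) 8: vanovbezitnf
4. 0 -> i / C _ C #: inserts after position(s) 11: vanovbezitnif
surface: vanovbezitnif

cell SUR=du, ASPECT=vo, VEL=vo, GRD=so:
underlying: re-nofbe-lo-ra-ik
1. f -> v, p -> b, s -> z, t -> d / _ Z: fires at position(s) 5: renovbeloraik
2. o -> e, u -> i / F C0 _: fires at position(s) 4, 9: renevbeleraik
3. f -> v, s -> z / V _ V: no change
4. 0 -> i / C _ C #: no change
surface: renevbeleraik

cell SUR=du, ASPECT=du, VEL=ib, GRD=ta:
underlying: le-nofbe-lo-n-d
1. f -> v, p -> b, s -> z, t -> d / _ Z: fires at position(s) 5: lenovbelond
2. o -> e, u -> i / F C0 _: fires at position(s) 4, 9: lenevbelend
3. f -> v, s -> z / V _ V: no change
4. 0 -> i / C _ C #: inserts after position(s) 10: lenevbelenid
surface: lenevbelenid


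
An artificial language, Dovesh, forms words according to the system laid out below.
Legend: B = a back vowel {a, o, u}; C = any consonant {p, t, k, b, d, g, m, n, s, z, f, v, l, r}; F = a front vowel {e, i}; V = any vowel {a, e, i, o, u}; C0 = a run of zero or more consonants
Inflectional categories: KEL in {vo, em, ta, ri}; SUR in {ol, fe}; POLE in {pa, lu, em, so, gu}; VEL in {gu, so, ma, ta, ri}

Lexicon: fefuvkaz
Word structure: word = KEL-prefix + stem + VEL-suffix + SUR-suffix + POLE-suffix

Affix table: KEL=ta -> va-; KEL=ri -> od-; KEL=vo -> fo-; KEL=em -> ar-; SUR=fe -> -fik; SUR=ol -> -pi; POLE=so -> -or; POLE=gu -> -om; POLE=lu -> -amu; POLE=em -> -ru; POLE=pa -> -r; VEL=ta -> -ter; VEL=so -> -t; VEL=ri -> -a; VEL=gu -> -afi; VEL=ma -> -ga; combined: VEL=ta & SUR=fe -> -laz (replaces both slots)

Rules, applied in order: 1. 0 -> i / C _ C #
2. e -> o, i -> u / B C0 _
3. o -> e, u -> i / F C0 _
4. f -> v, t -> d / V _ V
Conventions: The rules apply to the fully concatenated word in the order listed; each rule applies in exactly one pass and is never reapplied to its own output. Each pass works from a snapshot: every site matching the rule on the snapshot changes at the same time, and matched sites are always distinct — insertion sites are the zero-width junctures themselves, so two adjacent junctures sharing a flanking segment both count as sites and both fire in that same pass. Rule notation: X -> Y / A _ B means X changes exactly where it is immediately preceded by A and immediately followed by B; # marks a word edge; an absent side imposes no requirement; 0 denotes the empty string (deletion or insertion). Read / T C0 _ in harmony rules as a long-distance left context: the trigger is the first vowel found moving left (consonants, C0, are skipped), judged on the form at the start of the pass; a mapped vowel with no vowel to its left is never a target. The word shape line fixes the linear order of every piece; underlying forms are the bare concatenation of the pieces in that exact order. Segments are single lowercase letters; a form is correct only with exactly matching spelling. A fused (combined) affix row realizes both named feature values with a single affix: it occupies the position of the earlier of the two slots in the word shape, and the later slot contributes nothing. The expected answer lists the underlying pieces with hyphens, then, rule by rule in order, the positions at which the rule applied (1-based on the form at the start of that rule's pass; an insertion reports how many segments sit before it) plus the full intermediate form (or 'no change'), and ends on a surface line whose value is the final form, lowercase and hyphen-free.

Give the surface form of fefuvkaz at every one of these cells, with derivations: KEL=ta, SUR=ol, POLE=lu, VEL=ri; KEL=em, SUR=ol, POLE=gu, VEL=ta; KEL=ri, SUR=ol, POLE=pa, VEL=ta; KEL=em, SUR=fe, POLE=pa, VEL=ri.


cell KEL=ta, SUR=ol, POLE=lu, VEL=ri:
underlying: va-fefuvkaz-a-pi-amu
1. 0 -> i / C _ C #: no change
2. e -> o, i -> u / B C0 _: fires at position(s) 4, 13: vafofuvkazapuamu
3. o -> e, u -> i / F C0 _: no change
4. f -> v, t -> d / V _ V: fires at position(s) 3, 5: vavovuvkazapuamu
surface: vavovuvkazapuamu

cell KEL=em, SUR=ol, POLE=gu, VEL=ta:
underlying: ar-fefuvkaz-ter-pi-om
1. 0 -> i / C _ C #: no change
2. e -> o, i -> u / B C0 _: fires at position(s) 4, 12: arfofuvkaztorpiom
3. o -> e, u -> i / F C0 _: fires at position(s) 16: arfofuvkaztorpiem
4. f -> v, t -> d / V _ V: fires at position(s) 5: arfovuvkaztorpiem
surface: arfovuvkaztorpiem

cell KEL=ri, SUR=ol, POLE=pa, VEL=ta:
underlying: od-fefuvkaz-ter-pi-r
1. 0 -> i / C _ C #: no change
2. e -> o, i -> u / B C0 _: fires at position(s) 4, 12: odfofuvkaztorpir
3. o -> e, u -> i / F C0 _: no change
4. f -> v, t -> d / V _ V: fires at position(s) 5: odfovuvkaztorpir
surface: odfovuvkaztorpir

cell KEL=em, SUR=fe, POLE=pa, VEL=ri:
underlying: ar-fefuvkaz-a-fik-r
1. 0 -> i / C _ C #: inserts after position(s) 14: arfefuvkazafikir
2. e -> o, i -> u / B C0 _: fires at position(s) 4, 13: arfofuvkazafukir
3. o -> e, u -> i / F C0 _: no change
4. f -> v, t -> d / V _ V: fires at position(s) 5, 12: arfovuvkazavukir
surface: arfovuvkazavukir


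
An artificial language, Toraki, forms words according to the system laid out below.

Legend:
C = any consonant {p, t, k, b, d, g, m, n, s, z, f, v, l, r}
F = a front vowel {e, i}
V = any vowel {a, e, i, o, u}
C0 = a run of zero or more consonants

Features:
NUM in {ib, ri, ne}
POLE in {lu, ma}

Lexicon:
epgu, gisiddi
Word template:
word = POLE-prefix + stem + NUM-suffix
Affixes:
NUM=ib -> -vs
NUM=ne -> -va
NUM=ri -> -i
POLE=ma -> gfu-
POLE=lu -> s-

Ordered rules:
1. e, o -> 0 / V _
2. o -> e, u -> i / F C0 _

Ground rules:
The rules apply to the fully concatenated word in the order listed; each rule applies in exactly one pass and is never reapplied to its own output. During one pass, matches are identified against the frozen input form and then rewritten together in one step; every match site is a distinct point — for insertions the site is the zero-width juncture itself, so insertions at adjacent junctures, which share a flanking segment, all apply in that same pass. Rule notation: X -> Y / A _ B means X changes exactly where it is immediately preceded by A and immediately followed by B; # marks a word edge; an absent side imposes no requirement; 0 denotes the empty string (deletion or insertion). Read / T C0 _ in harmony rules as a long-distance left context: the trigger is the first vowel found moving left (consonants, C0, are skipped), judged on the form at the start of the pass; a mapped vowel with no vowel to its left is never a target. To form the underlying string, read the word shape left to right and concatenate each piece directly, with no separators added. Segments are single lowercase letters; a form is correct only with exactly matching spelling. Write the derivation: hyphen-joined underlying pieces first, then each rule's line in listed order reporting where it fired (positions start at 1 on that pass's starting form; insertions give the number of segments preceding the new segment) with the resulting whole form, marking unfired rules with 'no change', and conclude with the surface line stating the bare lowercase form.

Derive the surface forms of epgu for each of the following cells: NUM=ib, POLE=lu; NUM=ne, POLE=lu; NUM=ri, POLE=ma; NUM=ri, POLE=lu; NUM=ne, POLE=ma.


cell NUM=ib, POLE=lu:
underlying: s-epgu-vs
1. e, o -> 0 / V _: no change
2. o -> e, u -> i / F C0 _: fires at position(s) 5: sepgivs
surface: sepgivs

cell NUM=ne, POLE=lu:
underlying: s-epgu-va
1. e, o -> 0 / V _: no change
2. o -> e, u -> i / F C0 _: fires at position(s) 5: sepgiva
surface: sepgiva

cell NUM=ri, POLE=ma:
underlying: gfu-epgu-i
1. e, o -> 0 / V _: fires at position(s) 4: gfupgui
2. o -> e, u -> i / F C0 _: no change
surface: gfupgui

cell NUM=ri, POLE=lu:
underlying: s-epgu-i
1. e, o -> 0 / V _: no change
2. o -> e, u -> i / F C0 _: fires at position(s) 5: sepgii
surface: sepgii

cell NUM=ne, POLE=ma:
underlying: gfu-epgu-va
1. e, o -> 0 / V _: fires at position(s) 4: gfupguva
2. o -> e, u -> i / F C0 _: no change
surface: gfupguva


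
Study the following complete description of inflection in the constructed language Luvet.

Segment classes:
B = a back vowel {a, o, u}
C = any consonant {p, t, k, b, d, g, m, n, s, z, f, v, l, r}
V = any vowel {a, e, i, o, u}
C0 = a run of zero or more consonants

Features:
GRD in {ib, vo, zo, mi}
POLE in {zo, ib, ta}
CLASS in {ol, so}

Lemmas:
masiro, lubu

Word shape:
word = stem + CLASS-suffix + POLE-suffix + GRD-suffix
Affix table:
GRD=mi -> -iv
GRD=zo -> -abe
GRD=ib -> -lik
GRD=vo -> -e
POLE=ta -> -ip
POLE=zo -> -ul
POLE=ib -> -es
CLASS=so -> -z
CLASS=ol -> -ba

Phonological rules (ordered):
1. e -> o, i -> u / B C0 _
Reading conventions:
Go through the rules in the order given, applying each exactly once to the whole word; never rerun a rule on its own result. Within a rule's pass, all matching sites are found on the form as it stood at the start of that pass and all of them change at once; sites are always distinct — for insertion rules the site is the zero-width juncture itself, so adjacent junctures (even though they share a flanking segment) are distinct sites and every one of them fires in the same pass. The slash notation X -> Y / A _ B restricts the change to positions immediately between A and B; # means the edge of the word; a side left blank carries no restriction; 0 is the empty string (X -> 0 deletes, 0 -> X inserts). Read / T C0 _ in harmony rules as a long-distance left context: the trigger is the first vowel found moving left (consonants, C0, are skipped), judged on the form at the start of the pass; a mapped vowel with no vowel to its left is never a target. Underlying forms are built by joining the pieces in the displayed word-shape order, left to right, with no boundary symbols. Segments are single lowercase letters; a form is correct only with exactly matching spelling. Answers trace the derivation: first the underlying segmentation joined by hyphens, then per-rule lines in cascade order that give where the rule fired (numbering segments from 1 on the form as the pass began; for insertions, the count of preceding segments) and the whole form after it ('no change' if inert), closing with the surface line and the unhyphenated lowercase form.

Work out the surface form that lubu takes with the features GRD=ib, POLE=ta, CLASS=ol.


underlying: lubu-ba-ip-lik
1. e -> o, i -> u / B C0 _: fires at position(s) 7: lububauplik
surface: lububauplik


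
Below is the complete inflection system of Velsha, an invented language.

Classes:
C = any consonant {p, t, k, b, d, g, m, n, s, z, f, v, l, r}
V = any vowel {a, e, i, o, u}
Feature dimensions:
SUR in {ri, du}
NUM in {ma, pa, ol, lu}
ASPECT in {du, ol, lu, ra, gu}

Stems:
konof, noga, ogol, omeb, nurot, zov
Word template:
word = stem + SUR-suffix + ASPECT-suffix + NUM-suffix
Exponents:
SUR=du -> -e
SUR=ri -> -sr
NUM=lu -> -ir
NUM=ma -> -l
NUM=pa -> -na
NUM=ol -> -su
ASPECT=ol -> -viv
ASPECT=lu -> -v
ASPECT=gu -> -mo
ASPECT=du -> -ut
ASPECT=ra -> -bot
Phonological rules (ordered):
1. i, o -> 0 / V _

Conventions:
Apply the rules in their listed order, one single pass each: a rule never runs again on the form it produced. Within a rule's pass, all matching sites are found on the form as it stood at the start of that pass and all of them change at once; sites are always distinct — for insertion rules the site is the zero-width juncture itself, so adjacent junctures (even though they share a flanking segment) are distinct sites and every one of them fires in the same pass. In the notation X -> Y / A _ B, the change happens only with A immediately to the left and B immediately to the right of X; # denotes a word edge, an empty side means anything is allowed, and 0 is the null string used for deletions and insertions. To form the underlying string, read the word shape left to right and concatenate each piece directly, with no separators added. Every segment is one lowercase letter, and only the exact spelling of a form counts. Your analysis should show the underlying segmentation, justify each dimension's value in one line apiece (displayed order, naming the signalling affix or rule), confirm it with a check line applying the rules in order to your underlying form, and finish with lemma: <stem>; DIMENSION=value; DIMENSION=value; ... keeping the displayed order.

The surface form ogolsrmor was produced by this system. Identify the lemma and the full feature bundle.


underlying: ogol-sr-mo-ir
SUR=ri - signalled by the affix -sr
NUM=lu - signalled by the affix -ir
ASPECT=gu - signalled by the affix -mo
check: ogolsrmoir -> ogolsrmor
lemma: ogol; SUR=ri; NUM=lu; ASPECT=gu
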